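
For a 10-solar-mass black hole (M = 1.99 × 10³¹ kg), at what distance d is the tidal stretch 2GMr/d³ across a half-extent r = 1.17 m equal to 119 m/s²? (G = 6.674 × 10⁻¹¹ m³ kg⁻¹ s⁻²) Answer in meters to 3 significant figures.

2.97 × 10⁶ m

2GMr/d³ = a_tidal  ⇒  d = (2GMr / a_tidal)^(1/3)
d = (2 × 6.674×10⁻¹¹ × (1.99 × 10³¹) × (1.17) / (119))^(1/3)
  = 2.97 × 10⁶ m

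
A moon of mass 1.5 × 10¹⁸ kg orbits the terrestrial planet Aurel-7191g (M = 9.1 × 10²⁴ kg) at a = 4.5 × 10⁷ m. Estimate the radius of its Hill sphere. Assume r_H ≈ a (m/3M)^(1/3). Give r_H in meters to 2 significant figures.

1.7 × 10⁵ m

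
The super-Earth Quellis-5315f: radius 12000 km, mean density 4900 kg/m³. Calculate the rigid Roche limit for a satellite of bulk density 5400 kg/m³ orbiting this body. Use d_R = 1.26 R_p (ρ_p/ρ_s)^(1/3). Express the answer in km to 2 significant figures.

15000 km

d_R = 1.26 × 12000 km × (4900/5400)^(1/3)
    = 15000 km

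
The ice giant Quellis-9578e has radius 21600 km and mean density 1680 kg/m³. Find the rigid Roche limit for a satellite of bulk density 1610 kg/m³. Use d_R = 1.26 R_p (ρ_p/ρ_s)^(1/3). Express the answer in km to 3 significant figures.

d_R = 1.26 × 21600 km × (1680/1610)^(1/3)
    = 27600 km

27600 km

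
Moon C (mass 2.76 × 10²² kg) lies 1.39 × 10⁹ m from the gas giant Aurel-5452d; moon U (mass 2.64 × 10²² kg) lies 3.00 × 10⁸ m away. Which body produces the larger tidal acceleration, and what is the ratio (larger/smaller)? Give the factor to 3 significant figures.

Moon U, by a factor of ≈ 95.1

Tidal stretch scales as M/d³; compute that for each body.
Moon C: (2.76 × 10²²) / (1.39 × 10⁹)³ = 1.028 × 10⁻⁵
Moon U: (2.64 × 10²²) / (3.00 × 10⁸)³ = 9.778 × 10⁻⁴
Ratio (larger/smaller) = 95.1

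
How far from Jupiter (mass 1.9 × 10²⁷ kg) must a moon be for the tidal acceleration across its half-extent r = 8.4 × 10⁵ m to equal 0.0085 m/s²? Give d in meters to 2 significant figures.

2.9 × 10⁸ m

2GMr/d³ = a_tidal  ⇒  d = (2GMr / a_tidal)^(1/3)
d = (2 × 6.674×10⁻¹¹ × (1.9 × 10²⁷) × (8.4 × 10⁵) / (0.0085))^(1/3)
  = 2.9 × 10⁸ m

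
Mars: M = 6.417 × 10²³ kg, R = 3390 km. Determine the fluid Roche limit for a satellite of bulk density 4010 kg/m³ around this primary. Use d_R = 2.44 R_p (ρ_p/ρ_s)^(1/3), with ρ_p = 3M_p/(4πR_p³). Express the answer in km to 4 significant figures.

8218 km

ρ_p = 3M_p/(4πR_p³) = 3 × (6.417 × 10²³) / (4π × (3.390 × 10⁶ m)³) = 3932 kg/m³
d_R = 2.44 × 3390 km × (3932/4010)^(1/3)
    = 8218 km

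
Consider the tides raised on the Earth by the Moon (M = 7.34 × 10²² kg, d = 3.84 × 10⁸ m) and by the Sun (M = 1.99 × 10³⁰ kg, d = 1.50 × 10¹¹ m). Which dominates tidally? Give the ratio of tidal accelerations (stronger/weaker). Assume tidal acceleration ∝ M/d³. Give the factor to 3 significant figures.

The Moon, by a factor of ≈ 2.20

The tide-raising term goes as M/d³ (the gradient of a 1/d² field).
The Moon: (7.34 × 10²²) / (3.84 × 10⁸)³ = 1.296 × 10⁻³
The Sun: (1.99 × 10³⁰) / (1.50 × 10¹¹)³ = 5.896 × 10⁻⁴
Ratio (larger/smaller) = 2.20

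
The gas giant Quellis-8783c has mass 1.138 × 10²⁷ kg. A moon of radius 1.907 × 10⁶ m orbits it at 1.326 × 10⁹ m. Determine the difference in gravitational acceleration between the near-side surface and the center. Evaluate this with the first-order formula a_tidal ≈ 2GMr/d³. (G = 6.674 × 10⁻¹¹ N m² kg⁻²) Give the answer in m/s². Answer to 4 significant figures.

1.242 × 10⁻⁴ m/s²

a_tidal = 2GMr/d³
        = 2 × (6.674 × 10⁻¹¹) × (1.138 × 10²⁷) × (1.907 × 10⁶) / (1.326 × 10⁹)³
        = 1.242 × 10⁻⁴ m/s²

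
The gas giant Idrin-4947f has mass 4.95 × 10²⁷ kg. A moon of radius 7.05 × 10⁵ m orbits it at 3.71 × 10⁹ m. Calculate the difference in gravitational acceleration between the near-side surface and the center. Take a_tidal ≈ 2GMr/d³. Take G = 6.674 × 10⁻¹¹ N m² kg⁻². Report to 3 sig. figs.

9.12 × 10⁻⁶ m/s²

Since r ≪ d, expand the inverse-square field across one radius to get the leading 2GMr/d³ term.
Δa = 2GMr/d³
   = 2 × (6.674 × 10⁻¹¹) × (4.95 × 10²⁷) × (7.05 × 10⁵) / (3.71 × 10⁹)³
   = 9.12 × 10⁻⁶ m/s²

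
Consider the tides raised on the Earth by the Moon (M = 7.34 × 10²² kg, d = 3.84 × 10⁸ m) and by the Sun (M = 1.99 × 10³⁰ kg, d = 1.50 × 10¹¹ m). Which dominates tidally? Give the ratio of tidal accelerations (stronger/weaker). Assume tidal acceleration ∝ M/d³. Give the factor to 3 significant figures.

Tidal stretch scales as M/d³; compute that for each body.
The Moon: (7.34 × 10²²) / (3.84 × 10⁸)³ = 1.296 × 10⁻³
The Sun: (1.99 × 10³⁰) / (1.50 × 10¹¹)³ = 5.896 × 10⁻⁴
Ratio (larger/smaller) = 2.20

The Moon, by a factor of ≈ 2.20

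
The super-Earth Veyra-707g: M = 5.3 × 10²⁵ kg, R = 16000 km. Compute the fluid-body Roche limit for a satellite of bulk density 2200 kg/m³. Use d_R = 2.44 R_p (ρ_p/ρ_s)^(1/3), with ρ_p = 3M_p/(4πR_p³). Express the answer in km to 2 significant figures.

ρ_p = 3M_p/(4πR_p³) = 3 × (5.3 × 10²⁵) / (4π × (1.6 × 10⁷ m)³) = 3100 kg/m³
d_R = 2.44 × 16000 km × (3100/2200)^(1/3)
    = 44000 km

44000 km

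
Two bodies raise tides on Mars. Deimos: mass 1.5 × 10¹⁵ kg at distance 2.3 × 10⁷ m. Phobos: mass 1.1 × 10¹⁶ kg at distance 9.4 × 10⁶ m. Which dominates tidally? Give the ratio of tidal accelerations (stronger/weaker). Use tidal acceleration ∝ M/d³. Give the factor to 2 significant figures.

The tide-raising term goes as M/d³ (the gradient of a 1/d² field).
Deimos: (1.5 × 10¹⁵) / (2.3 × 10⁷)³ = 1.233 × 10⁻⁷
Phobos: (1.1 × 10¹⁶) / (9.4 × 10⁶)³ = 1.324 × 10⁻⁵
Ratio (larger/smaller) = 110

Phobos, by a factor of ≈ 110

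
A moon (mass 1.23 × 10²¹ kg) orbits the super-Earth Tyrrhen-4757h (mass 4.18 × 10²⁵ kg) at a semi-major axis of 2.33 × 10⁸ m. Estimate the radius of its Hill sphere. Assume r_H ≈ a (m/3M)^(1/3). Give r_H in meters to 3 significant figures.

r_H ≈ a (m/3M)^(1/3)
    = (2.33 × 10⁸) × (1.23 × 10²¹ / (3 × 4.18 × 10²⁵))^(1/3)
    = 4.99 × 10⁶ m

4.99 × 10⁶ m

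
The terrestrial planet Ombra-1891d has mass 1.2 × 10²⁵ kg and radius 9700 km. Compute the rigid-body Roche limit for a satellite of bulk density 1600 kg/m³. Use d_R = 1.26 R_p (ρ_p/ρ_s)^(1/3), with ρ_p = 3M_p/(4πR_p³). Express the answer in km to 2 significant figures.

ρ_p = 3M_p/(4πR_p³) = 3 × (1.2 × 10²⁵) / (4π × (9.7 × 10⁶ m)³) = 3100 kg/m³
d_R = 1.26 × 9700 km × (3100/1600)^(1/3)
    = 15000 km

15000 km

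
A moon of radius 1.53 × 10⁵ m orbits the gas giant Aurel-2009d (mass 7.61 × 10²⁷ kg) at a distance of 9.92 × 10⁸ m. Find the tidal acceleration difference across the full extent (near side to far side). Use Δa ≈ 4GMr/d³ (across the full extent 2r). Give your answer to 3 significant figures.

Δg = 4GMr/d³
   = 4 × (6.674 × 10⁻¹¹) × (7.61 × 10²⁷) × (1.53 × 10⁵) / (9.92 × 10⁸)³
   = 3.18 × 10⁻⁴ m/s²

3.18 × 10⁻⁴ m/s²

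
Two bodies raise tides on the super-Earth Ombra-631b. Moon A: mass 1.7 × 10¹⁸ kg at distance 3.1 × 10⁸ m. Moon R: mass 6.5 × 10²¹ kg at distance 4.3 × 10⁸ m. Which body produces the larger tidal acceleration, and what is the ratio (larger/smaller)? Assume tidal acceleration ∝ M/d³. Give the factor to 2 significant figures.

Tidal stretch scales as M/d³; compute that for each body.
Moon A: (1.7 × 10¹⁸) / (3.1 × 10⁸)³ = 5.706 × 10⁻⁸
Moon R: (6.5 × 10²¹) / (4.3 × 10⁸)³ = 8.175 × 10⁻⁵
Ratio (larger/smaller) = 1400

Moon R, by a factor of ≈ 1400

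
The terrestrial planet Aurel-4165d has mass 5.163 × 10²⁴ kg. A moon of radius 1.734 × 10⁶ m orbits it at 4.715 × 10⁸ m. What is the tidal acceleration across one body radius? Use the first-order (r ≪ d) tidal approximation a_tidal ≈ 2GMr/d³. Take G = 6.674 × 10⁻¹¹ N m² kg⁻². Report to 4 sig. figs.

1.140 × 10⁻⁵ m/s²

Since r ≪ d, expand the inverse-square field across one radius to get the leading 2GMr/d³ term.
Δa = 2GMr/d³
   = 2 × (6.674 × 10⁻¹¹) × (5.163 × 10²⁴) × (1.734 × 10⁶) / (4.715 × 10⁸)³
   = 1.140 × 10⁻⁵ m/s²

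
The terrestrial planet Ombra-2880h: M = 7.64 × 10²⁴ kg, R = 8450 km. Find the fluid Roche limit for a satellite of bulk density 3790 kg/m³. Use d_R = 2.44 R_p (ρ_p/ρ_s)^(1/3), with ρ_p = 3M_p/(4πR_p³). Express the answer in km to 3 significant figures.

19100 km

ρ_p = 3M_p/(4πR_p³) = 3 × (7.64 × 10²⁴) / (4π × (8.45 × 10⁶ m)³) = 3020 kg/m³
d_R = 2.44 × 8450 km × (3020/3790)^(1/3)
    = 19100 km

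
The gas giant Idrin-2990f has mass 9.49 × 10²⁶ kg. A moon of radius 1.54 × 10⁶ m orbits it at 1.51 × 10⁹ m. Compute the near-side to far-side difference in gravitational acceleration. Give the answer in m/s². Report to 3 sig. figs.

1.13 × 10⁻⁴ m/s²

Δa = 4GMr/d³
   = 4 × (6.674 × 10⁻¹¹) × (9.49 × 10²⁶) × (1.54 × 10⁶) / (1.51 × 10⁹)³
   = 1.13 × 10⁻⁴ m/s²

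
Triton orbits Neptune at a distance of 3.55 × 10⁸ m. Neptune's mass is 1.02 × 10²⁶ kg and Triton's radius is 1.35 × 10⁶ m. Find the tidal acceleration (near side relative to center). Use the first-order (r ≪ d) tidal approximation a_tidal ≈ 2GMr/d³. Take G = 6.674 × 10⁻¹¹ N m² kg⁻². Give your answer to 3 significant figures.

4.11 × 10⁻⁴ m/s²

Since r ≪ d, expand the inverse-square field across one radius to get the leading 2GMr/d³ term.
a_tidal = 2GMr/d³
        = 2 × (6.674 × 10⁻¹¹) × (1.02 × 10²⁶) × (1.35 × 10⁶) / (3.55 × 10⁸)³
        = 4.11 × 10⁻⁴ m/s²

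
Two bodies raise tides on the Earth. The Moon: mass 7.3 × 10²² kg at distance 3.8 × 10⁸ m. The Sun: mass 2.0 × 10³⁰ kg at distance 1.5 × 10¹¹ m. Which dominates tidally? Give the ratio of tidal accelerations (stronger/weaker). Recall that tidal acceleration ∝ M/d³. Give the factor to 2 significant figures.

The Moon, by a factor of ≈ 2.2

Tidal acceleration ∝ M/d³, so compare M/d³ for each.
The Moon: (7.3 × 10²²) / (3.8 × 10⁸)³ = 1.330 × 10⁻³
The Sun: (2.0 × 10³⁰) / (1.5 × 10¹¹)³ = 5.926 × 10⁻⁴
Ratio (larger/smaller) = 2.2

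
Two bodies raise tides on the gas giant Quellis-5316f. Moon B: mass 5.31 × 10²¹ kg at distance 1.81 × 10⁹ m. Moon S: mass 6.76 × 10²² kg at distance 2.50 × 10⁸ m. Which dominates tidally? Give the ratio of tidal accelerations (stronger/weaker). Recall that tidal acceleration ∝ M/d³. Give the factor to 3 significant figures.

The tide-raising term goes as M/d³ (the gradient of a 1/d² field).
Moon B: (5.31 × 10²¹) / (1.81 × 10⁹)³ = 8.955 × 10⁻⁷
Moon S: (6.76 × 10²²) / (2.50 × 10⁸)³ = 4.326 × 10⁻³
Ratio (larger/smaller) = 4830

Moon S, by a factor of ≈ 4830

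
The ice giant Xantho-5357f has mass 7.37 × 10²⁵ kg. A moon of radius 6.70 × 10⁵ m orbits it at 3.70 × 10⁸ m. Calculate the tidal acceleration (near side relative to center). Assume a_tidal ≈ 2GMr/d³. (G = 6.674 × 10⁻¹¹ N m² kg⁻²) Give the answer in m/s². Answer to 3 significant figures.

1.30 × 10⁻⁴ m/s²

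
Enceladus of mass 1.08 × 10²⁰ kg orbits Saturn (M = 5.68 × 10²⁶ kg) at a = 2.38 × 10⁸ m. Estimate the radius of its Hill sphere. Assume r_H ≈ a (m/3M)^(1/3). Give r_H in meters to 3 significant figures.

r_H ≈ a (m/3M)^(1/3)
    = (2.38 × 10⁸) × (1.08 × 10²⁰ / (3 × 5.68 × 10²⁶))^(1/3)
    = 9.49 × 10⁵ m

9.49 × 10⁵ m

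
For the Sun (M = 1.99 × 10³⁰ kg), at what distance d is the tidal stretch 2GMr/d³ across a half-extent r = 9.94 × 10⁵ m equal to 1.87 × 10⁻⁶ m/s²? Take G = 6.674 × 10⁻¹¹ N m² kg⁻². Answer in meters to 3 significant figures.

2GMr/d³ = a_tidal  ⇒  d = (2GMr / a_tidal)^(1/3)
d = (2 × 6.674×10⁻¹¹ × (1.99 × 10³⁰) × (9.94 × 10⁵) / (1.87 × 10⁻⁶))^(1/3)
  = 5.21 × 10¹⁰ m

5.21 × 10¹⁰ m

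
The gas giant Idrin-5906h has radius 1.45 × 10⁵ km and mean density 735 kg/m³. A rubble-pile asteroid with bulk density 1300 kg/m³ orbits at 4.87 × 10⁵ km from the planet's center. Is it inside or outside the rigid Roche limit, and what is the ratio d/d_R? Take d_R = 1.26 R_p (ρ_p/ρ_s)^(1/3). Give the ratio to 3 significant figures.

d_R = 1.26 × (1.45 × 10⁵ km) × (735/1300)^(1/3) = 1.511 × 10⁵ km
d/d_R = (4.87 × 10⁵) / (1.511 × 10⁵) = 3.22
Since d/d_R > 1, the body is outside the Roche limit.

outside; d/d_R ≈ 3.22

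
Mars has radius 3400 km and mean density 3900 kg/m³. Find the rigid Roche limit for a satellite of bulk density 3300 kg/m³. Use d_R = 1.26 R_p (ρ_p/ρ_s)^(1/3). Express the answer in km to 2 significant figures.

d_R = 1.26 × 3400 km × (3900/3300)^(1/3)
    = 4500 km

4500 km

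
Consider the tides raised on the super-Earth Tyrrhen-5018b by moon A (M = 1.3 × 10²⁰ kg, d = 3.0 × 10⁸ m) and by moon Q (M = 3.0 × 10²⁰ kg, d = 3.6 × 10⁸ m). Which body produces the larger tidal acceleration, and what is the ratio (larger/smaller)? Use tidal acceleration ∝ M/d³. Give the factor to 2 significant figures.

Compare M/d³ for the two perturbers:
Moon A: (1.3 × 10²⁰) / (3.0 × 10⁸)³ = 4.815 × 10⁻⁶
Moon Q: (3.0 × 10²⁰) / (3.6 × 10⁸)³ = 6.430 × 10⁻⁶
Ratio (larger/smaller) = 1.3

Moon Q, by a factor of ≈ 1.3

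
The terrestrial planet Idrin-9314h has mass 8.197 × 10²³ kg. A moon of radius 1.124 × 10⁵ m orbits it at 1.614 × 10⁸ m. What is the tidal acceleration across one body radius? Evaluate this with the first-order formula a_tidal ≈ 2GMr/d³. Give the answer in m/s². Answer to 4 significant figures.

2.925 × 10⁻⁶ m/s²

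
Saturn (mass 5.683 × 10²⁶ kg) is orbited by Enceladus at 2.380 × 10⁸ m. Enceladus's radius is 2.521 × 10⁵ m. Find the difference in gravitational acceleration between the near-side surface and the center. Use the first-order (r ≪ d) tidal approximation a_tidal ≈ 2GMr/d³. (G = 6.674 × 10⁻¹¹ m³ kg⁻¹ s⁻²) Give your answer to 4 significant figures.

Differencing GM/(d−r)² and GM/d² to first order in r/d gives 2GMr/d³.
a_tidal = 2GMr/d³
        = 2 × (6.674 × 10⁻¹¹) × (5.683 × 10²⁶) × (2.521 × 10⁵) / (2.380 × 10⁸)³
        = 1.419 × 10⁻³ m/s²

1.419 × 10⁻³ m/s²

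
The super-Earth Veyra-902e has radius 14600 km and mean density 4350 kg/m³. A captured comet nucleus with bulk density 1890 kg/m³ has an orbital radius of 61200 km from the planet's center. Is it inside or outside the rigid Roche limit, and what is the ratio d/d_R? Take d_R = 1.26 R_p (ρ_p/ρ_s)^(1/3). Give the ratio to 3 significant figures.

outside; d/d_R ≈ 2.52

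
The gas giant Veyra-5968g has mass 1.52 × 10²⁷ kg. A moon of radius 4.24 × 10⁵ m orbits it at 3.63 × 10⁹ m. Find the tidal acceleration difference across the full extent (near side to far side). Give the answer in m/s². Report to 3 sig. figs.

3.60 × 10⁻⁶ m/s²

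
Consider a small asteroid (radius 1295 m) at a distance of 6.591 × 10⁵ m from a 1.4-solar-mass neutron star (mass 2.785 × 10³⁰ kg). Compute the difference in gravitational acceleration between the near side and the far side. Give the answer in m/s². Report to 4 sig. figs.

3.363 × 10⁶ m/s²

Δa = 4GMr/d³
   = 4 × (6.674 × 10⁻¹¹) × (2.785 × 10³⁰) × (1295) / (6.591 × 10⁵)³
   = 3.363 × 10⁶ m/s²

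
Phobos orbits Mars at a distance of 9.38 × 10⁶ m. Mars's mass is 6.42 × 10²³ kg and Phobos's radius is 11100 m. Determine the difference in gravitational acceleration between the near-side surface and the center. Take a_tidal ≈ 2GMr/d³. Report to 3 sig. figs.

1.15 × 10⁻³ m/s²

Δg = 2GMr/d³
   = 2 × (6.674 × 10⁻¹¹) × (6.42 × 10²³) × (11100) / (9.38 × 10⁶)³
   = 1.15 × 10⁻³ m/s²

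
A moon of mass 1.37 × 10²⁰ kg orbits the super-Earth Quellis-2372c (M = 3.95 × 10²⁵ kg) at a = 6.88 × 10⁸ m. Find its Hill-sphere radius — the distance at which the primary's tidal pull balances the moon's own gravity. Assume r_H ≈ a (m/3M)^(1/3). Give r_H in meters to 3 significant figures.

r_H ≈ a (m/3M)^(1/3)
    = (6.88 × 10⁸) × (1.37 × 10²⁰ / (3 × 3.95 × 10²⁵))^(1/3)
    = 7.22 × 10⁶ m

7.22 × 10⁶ m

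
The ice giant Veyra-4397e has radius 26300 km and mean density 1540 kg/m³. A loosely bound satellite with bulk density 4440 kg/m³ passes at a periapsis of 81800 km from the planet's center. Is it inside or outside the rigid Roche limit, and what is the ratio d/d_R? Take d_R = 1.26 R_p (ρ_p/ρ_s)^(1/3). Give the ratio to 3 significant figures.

outside; d/d_R ≈ 3.51

d_R = 1.26 × (26300 km) × (1540/4440)^(1/3) = 23280 km
d/d_R = (81800) / (23280) = 3.51
Since d/d_R > 1, the body is outside the Roche limit.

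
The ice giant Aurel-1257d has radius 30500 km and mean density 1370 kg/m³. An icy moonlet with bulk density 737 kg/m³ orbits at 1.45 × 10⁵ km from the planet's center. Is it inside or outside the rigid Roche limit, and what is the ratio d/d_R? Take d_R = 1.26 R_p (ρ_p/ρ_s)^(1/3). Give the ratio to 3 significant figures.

d_R = 1.26 × (30500 km) × (1370/737)^(1/3) = 47250 km
d/d_R = (1.45 × 10⁵) / (47250) = 3.07
Since d/d_R > 1, the body is outside the Roche limit.

outside; d/d_R ≈ 3.07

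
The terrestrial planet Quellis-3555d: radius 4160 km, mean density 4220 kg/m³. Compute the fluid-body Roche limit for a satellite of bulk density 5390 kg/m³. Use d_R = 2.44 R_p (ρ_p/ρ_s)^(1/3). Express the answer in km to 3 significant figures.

9360 km

d_R = 2.44 × 4160 km × (4220/5390)^(1/3)
    = 9360 km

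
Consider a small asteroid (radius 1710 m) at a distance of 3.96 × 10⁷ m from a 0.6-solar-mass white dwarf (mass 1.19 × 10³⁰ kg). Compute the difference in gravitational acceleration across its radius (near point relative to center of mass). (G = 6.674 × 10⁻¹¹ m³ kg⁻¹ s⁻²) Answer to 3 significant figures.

Δa = 2GMr/d³
   = 2 × (6.674 × 10⁻¹¹) × (1.19 × 10³⁰) × (1710) / (3.96 × 10⁷)³
   = 4.37 m/s²

4.37 m/s²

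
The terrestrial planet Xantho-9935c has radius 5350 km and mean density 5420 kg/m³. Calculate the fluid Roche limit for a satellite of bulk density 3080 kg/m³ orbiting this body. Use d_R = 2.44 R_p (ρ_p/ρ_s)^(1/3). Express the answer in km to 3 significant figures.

d_R = 2.44 × 5350 km × (5420/3080)^(1/3)
    = 15800 km

15800 km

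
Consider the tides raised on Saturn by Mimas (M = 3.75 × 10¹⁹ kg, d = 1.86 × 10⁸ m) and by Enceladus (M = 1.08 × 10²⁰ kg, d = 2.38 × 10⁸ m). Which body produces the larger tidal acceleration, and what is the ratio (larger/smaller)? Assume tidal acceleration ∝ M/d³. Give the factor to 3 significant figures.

The tide-raising term goes as M/d³ (the gradient of a 1/d² field).
Mimas: (3.75 × 10¹⁹) / (1.86 × 10⁸)³ = 5.828 × 10⁻⁶
Enceladus: (1.08 × 10²⁰) / (2.38 × 10⁸)³ = 8.011 × 10⁻⁶
Ratio (larger/smaller) = 1.37

Enceladus, by a factor of ≈ 1.37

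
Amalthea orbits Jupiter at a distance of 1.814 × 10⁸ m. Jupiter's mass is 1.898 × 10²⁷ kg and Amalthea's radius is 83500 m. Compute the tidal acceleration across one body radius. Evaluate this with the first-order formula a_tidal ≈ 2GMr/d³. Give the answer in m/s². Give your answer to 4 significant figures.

3.544 × 10⁻³ m/s²

Δg = 2GMr/d³
   = 2 × (6.674 × 10⁻¹¹) × (1.898 × 10²⁷) × (83500) / (1.814 × 10⁸)³
   = 3.544 × 10⁻³ m/s²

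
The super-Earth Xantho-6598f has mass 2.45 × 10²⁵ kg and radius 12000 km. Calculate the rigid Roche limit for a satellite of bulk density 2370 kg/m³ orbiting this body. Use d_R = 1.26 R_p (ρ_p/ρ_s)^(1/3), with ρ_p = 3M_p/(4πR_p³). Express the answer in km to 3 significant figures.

ρ_p = 3M_p/(4πR_p³) = 3 × (2.45 × 10²⁵) / (4π × (1.20 × 10⁷ m)³) = 3380 kg/m³
d_R = 1.26 × 12000 km × (3380/2370)^(1/3)
    = 17000 km

17000 km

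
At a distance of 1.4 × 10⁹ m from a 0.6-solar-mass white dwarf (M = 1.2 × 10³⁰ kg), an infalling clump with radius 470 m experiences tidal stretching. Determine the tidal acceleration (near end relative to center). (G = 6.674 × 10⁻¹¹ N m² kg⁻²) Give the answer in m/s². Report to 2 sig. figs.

2.7 × 10⁻⁵ m/s²

a_tidal = 2GMr/d³
        = 2 × (6.674 × 10⁻¹¹) × (1.2 × 10³⁰) × (470) / (1.4 × 10⁹)³
        = 2.7 × 10⁻⁵ m/s²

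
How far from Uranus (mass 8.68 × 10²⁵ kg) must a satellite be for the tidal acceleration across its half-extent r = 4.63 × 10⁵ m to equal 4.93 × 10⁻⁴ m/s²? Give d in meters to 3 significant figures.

2.22 × 10⁸ m

2GMr/d³ = a_tidal  ⇒  d = (2GMr / a_tidal)^(1/3)
d = (2 × 6.674×10⁻¹¹ × (8.68 × 10²⁵) × (4.63 × 10⁵) / (4.93 × 10⁻⁴))^(1/3)
  = 2.22 × 10⁸ m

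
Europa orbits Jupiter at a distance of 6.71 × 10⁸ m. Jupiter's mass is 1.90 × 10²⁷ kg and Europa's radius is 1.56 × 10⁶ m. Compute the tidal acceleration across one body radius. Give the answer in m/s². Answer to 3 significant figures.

1.31 × 10⁻³ m/s²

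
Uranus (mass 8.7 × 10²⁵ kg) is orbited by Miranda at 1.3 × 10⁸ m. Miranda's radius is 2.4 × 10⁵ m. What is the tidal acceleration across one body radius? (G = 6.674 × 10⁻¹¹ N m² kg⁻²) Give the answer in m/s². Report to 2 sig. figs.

1.3 × 10⁻³ m/s²

Δg = 2GMr/d³
   = 2 × (6.674 × 10⁻¹¹) × (8.7 × 10²⁵) × (2.4 × 10⁵) / (1.3 × 10⁸)³
   = 1.3 × 10⁻³ m/s²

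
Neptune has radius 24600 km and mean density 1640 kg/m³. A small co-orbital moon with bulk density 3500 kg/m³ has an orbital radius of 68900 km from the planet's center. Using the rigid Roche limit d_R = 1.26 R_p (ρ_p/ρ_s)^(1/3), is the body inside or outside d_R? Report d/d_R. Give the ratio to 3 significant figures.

outside; d/d_R ≈ 2.86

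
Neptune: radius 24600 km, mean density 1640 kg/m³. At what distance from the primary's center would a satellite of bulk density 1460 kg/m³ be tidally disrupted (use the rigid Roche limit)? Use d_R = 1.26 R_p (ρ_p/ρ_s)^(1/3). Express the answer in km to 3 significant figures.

32200 km

d_R = 1.26 × 24600 km × (1640/1460)^(1/3)
    = 32200 km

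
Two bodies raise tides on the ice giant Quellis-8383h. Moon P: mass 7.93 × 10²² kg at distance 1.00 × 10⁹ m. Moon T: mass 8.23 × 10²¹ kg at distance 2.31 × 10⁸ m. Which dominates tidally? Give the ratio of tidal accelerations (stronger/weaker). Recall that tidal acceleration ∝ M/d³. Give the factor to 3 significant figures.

The tide-raising term goes as M/d³ (the gradient of a 1/d² field).
Moon P: (7.93 × 10²²) / (1.00 × 10⁹)³ = 7.930 × 10⁻⁵
Moon T: (8.23 × 10²¹) / (2.31 × 10⁸)³ = 6.677 × 10⁻⁴
Ratio (larger/smaller) = 8.42

Moon T, by a factor of ≈ 8.42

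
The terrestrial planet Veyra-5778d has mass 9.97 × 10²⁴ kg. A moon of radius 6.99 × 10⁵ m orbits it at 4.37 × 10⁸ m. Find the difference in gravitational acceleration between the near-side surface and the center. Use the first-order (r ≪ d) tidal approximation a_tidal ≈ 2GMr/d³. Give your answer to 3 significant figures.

Δa = 2GMr/d³
   = 2 × (6.674 × 10⁻¹¹) × (9.97 × 10²⁴) × (6.99 × 10⁵) / (4.37 × 10⁸)³
   = 1.11 × 10⁻⁵ m/s²

1.11 × 10⁻⁵ m/s²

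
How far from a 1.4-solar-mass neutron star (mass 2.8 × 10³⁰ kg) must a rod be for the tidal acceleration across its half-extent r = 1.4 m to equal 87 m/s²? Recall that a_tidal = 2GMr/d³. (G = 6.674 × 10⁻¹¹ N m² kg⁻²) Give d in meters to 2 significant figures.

1.8 × 10⁶ m

2GMr/d³ = a_tidal  ⇒  d = (2GMr / a_tidal)^(1/3)
d = (2 × 6.674×10⁻¹¹ × (2.8 × 10³⁰) × (1.4) / (87))^(1/3)
  = 1.8 × 10⁶ m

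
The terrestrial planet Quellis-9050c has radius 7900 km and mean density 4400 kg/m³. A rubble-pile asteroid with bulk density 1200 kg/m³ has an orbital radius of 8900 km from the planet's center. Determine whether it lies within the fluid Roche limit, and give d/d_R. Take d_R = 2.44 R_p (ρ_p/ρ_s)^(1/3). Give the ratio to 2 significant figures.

inside; d/d_R ≈ 0.30

d_R = 2.44 × (7900 km) × (4400/1200)^(1/3) = 29720 km
d/d_R = (8900) / (29720) = 0.30
Since d/d_R < 1, the body is inside the Roche limit.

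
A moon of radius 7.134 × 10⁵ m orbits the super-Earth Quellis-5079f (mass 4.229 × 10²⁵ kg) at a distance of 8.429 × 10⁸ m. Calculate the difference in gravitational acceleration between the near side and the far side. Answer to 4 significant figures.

a_tidal = 4GMr/d³
        = 4 × (6.674 × 10⁻¹¹) × (4.229 × 10²⁵) × (7.134 × 10⁵) / (8.429 × 10⁸)³
        = 1.345 × 10⁻⁵ m/s²

1.345 × 10⁻⁵ m/s²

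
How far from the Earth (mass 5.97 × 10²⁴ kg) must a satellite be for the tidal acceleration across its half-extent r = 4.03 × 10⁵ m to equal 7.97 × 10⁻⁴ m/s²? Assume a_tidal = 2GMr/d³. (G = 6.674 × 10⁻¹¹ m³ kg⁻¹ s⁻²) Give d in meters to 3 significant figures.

7.39 × 10⁷ m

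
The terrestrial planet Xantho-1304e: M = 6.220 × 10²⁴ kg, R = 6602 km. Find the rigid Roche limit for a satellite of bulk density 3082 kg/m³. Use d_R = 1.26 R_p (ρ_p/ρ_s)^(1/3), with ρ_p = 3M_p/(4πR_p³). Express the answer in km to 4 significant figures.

ρ_p = 3M_p/(4πR_p³) = 3 × (6.220 × 10²⁴) / (4π × (6.602 × 10⁶ m)³) = 5160 kg/m³
d_R = 1.26 × 6602 km × (5160/3082)^(1/3)
    = 9878 km

9878 km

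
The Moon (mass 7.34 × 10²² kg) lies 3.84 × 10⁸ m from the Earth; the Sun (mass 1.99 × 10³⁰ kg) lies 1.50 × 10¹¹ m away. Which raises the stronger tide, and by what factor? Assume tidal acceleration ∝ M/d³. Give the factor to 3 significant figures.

The Moon, by a factor of ≈ 2.20

Tidal stretch scales as M/d³; compute that for each body.
The Moon: (7.34 × 10²²) / (3.84 × 10⁸)³ = 1.296 × 10⁻³
The Sun: (1.99 × 10³⁰) / (1.50 × 10¹¹)³ = 5.896 × 10⁻⁴
Ratio (larger/smaller) = 2.20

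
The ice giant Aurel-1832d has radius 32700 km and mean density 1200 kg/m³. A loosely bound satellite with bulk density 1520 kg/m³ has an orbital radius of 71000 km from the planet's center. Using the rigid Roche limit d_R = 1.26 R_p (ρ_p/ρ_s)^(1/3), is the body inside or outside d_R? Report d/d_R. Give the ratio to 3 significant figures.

outside; d/d_R ≈ 1.86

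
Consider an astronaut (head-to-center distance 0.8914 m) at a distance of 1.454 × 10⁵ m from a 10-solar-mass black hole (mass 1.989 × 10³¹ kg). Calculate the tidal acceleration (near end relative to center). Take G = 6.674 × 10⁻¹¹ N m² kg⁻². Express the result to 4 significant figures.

7.699 × 10⁵ m/s²

Since r ≪ d, expand the inverse-square field across one radius to get the leading 2GMr/d³ term.
Δa = 2GMr/d³
   = 2 × (6.674 × 10⁻¹¹) × (1.989 × 10³¹) × (0.8914) / (1.454 × 10⁵)³
   = 7.699 × 10⁵ m/s²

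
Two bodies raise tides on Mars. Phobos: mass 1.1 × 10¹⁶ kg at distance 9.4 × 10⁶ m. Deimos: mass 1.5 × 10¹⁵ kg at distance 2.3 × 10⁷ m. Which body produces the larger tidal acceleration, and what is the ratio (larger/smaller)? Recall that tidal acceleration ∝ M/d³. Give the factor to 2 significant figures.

Tidal stretch scales as M/d³; compute that for each body.
Phobos: (1.1 × 10¹⁶) / (9.4 × 10⁶)³ = 1.324 × 10⁻⁵
Deimos: (1.5 × 10¹⁵) / (2.3 × 10⁷)³ = 1.233 × 10⁻⁷
Ratio (larger/smaller) = 110

Phobos, by a factor of ≈ 110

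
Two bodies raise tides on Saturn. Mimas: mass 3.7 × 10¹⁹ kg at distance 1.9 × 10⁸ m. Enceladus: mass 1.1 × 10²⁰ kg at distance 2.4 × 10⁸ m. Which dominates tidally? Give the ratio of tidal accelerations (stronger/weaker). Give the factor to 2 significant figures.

Enceladus, by a factor of ≈ 1.5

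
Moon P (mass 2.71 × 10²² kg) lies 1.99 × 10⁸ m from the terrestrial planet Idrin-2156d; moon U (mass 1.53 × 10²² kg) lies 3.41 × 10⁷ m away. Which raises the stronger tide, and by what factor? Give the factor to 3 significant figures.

Moon U, by a factor of ≈ 112

Compare M/d³ for the two perturbers:
Moon P: (2.71 × 10²²) / (1.99 × 10⁸)³ = 3.439 × 10⁻³
Moon U: (1.53 × 10²²) / (3.41 × 10⁷)³ = 3.859 × 10⁻¹
Ratio (larger/smaller) = 112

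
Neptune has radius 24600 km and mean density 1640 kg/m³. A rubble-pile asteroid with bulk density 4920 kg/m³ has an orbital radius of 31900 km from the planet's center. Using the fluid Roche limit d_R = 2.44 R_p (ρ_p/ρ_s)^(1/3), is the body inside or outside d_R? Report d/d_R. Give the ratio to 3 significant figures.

inside; d/d_R ≈ 0.766

d_R = 2.44 × (24600 km) × (1640/4920)^(1/3) = 41620 km
d/d_R = (31900) / (41620) = 0.766
Since d/d_R < 1, the body is inside the Roche limit.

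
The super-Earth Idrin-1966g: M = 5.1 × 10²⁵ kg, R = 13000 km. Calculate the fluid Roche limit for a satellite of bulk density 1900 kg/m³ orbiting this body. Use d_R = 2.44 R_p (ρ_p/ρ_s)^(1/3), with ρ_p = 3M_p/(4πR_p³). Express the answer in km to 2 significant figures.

ρ_p = 3M_p/(4πR_p³) = 3 × (5.1 × 10²⁵) / (4π × (1.3 × 10⁷ m)³) = 5500 kg/m³
d_R = 2.44 × 13000 km × (5500/1900)^(1/3)
    = 45000 km

45000 km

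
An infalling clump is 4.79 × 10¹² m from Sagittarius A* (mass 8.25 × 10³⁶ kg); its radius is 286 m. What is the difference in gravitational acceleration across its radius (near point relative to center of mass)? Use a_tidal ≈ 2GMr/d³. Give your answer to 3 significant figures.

2.87 × 10⁻⁹ m/s²

a_tidal = 2GMr/d³
        = 2 × (6.674 × 10⁻¹¹) × (8.25 × 10³⁶) × (286) / (4.79 × 10¹²)³
        = 2.87 × 10⁻⁹ m/s²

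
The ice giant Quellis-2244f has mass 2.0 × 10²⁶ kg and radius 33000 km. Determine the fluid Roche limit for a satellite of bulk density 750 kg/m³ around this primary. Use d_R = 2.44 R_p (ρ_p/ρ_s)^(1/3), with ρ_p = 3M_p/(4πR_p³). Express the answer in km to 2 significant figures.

97000 km

ρ_p = 3M_p/(4πR_p³) = 3 × (2.0 × 10²⁶) / (4π × (3.3 × 10⁷ m)³) = 1300 kg/m³
d_R = 2.44 × 33000 km × (1300/750)^(1/3)
    = 97000 km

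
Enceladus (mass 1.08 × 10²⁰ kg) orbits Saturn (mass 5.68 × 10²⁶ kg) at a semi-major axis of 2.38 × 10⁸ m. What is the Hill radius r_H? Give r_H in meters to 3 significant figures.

r_H ≈ a (m/3M)^(1/3)
    = (2.38 × 10⁸) × (1.08 × 10²⁰ / (3 × 5.68 × 10²⁶))^(1/3)
    = 9.49 × 10⁵ m

9.49 × 10⁵ m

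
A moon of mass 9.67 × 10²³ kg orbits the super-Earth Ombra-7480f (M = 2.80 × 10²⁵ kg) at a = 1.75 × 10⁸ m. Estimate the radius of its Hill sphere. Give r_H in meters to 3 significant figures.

r_H ≈ a (m/3M)^(1/3)
    = (1.75 × 10⁸) × (9.67 × 10²³ / (3 × 2.80 × 10²⁵))^(1/3)
    = 3.95 × 10⁷ m

3.95 × 10⁷ m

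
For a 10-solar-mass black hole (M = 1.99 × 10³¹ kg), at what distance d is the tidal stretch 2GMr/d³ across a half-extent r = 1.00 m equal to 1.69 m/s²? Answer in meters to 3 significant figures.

1.16 × 10⁷ m

2GMr/d³ = a_tidal  ⇒  d = (2GMr / a_tidal)^(1/3)
d = (2 × 6.674×10⁻¹¹ × (1.99 × 10³¹) × (1.00) / (1.69))^(1/3)
  = 1.16 × 10⁷ m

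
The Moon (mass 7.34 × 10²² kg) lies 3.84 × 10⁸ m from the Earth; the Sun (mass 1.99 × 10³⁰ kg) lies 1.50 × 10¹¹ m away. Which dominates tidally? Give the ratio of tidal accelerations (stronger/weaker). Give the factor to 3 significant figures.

The Moon, by a factor of ≈ 2.20

Compare M/d³ for the two perturbers:
The Moon: (7.34 × 10²²) / (3.84 × 10⁸)³ = 1.296 × 10⁻³
The Sun: (1.99 × 10³⁰) / (1.50 × 10¹¹)³ = 5.896 × 10⁻⁴
Ratio (larger/smaller) = 2.20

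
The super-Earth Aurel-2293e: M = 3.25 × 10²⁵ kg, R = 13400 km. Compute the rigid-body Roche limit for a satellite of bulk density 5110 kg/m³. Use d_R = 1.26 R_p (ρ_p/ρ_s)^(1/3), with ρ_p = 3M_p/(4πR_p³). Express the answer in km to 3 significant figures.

14500 km

ρ_p = 3M_p/(4πR_p³) = 3 × (3.25 × 10²⁵) / (4π × (1.34 × 10⁷ m)³) = 3220 kg/m³
d_R = 1.26 × 13400 km × (3220/5110)^(1/3)
    = 14500 km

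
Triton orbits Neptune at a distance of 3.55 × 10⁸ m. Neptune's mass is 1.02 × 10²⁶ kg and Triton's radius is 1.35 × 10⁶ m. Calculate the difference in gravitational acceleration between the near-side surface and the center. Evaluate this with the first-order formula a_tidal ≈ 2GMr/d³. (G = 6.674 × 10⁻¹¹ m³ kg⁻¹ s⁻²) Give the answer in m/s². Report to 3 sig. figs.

Δa = 2GMr/d³
   = 2 × (6.674 × 10⁻¹¹) × (1.02 × 10²⁶) × (1.35 × 10⁶) / (3.55 × 10⁸)³
   = 4.11 × 10⁻⁴ m/s²

4.11 × 10⁻⁴ m/s²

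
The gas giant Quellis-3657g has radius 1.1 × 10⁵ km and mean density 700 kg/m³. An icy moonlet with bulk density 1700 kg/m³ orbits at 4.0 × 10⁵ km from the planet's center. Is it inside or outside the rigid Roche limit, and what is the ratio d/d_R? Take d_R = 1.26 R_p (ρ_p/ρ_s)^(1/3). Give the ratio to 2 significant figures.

outside; d/d_R ≈ 3.9

d_R = 1.26 × (1.1 × 10⁵ km) × (700/1700)^(1/3) = 1.031 × 10⁵ km
d/d_R = (4.0 × 10⁵) / (1.031 × 10⁵) = 3.9
Since d/d_R > 1, the body is outside the Roche limit.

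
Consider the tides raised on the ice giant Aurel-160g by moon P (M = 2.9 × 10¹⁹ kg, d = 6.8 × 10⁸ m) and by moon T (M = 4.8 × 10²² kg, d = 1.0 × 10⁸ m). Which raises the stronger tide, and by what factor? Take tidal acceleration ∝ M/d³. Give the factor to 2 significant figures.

Tidal acceleration ∝ M/d³, so compare M/d³ for each.
Moon P: (2.9 × 10¹⁹) / (6.8 × 10⁸)³ = 9.223 × 10⁻⁸
Moon T: (4.8 × 10²²) / (1.0 × 10⁸)³ = 4.800 × 10⁻²
Ratio (larger/smaller) = 5.2 × 10⁵

Moon T, by a factor of ≈ 5.2 × 10⁵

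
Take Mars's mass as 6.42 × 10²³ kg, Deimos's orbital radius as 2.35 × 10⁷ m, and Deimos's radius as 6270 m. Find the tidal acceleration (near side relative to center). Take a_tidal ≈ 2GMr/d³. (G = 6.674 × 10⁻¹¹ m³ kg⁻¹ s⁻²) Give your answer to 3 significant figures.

4.14 × 10⁻⁵ m/s²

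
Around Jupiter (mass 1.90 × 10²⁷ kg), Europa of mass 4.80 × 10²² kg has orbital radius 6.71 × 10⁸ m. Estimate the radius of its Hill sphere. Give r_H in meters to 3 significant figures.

1.37 × 10⁷ m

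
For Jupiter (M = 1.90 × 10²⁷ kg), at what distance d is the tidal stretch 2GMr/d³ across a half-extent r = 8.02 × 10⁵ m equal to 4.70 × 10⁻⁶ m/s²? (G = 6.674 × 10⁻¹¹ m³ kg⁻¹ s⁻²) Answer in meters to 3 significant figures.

2GMr/d³ = a_tidal  ⇒  d = (2GMr / a_tidal)^(1/3)
d = (2 × 6.674×10⁻¹¹ × (1.90 × 10²⁷) × (8.02 × 10⁵) / (4.70 × 10⁻⁶))^(1/3)
  = 3.51 × 10⁹ m

3.51 × 10⁹ m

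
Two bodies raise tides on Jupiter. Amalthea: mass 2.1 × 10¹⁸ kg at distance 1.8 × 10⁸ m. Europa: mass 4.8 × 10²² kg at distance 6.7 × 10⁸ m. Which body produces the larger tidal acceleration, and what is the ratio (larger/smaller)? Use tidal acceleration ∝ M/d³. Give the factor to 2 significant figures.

Europa, by a factor of ≈ 440

The tide-raising term goes as M/d³ (the gradient of a 1/d² field).
Amalthea: (2.1 × 10¹⁸) / (1.8 × 10⁸)³ = 3.601 × 10⁻⁷
Europa: (4.8 × 10²²) / (6.7 × 10⁸)³ = 1.596 × 10⁻⁴
Ratio (larger/smaller) = 440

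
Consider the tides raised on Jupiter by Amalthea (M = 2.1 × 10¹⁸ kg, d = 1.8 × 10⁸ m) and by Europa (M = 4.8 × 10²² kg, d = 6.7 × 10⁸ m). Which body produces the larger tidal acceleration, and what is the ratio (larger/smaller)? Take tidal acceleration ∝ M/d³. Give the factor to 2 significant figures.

Tidal acceleration ∝ M/d³, so compare M/d³ for each.
Amalthea: (2.1 × 10¹⁸) / (1.8 × 10⁸)³ = 3.601 × 10⁻⁷
Europa: (4.8 × 10²²) / (6.7 × 10⁸)³ = 1.596 × 10⁻⁴
Ratio (larger/smaller) = 440

Europa, by a factor of ≈ 440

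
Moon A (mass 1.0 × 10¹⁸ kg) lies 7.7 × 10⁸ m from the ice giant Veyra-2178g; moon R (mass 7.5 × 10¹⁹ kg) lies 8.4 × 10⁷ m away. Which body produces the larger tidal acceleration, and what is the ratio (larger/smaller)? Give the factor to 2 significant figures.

Compare M/d³ for the two perturbers:
Moon A: (1.0 × 10¹⁸) / (7.7 × 10⁸)³ = 2.190 × 10⁻⁹
Moon R: (7.5 × 10¹⁹) / (8.4 × 10⁷)³ = 1.265 × 10⁻⁴
Ratio (larger/smaller) = 58000

Moon R, by a factor of ≈ 58000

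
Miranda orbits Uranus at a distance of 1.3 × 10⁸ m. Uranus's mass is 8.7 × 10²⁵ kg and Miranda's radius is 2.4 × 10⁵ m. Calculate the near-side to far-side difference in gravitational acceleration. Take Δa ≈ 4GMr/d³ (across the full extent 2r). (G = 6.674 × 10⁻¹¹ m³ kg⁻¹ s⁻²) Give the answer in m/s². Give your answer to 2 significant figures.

Near-to-far spans 2r, so the tidal difference is twice the near-to-center value: 4GMr/d³.
Δa = 4GMr/d³
   = 4 × (6.674 × 10⁻¹¹) × (8.7 × 10²⁵) × (2.4 × 10⁵) / (1.3 × 10⁸)³
   = 2.5 × 10⁻³ m/s²

2.5 × 10⁻³ m/s²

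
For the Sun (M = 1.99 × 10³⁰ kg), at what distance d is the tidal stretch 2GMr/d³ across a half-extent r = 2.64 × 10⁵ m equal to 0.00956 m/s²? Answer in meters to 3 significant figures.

2GMr/d³ = a_tidal  ⇒  d = (2GMr / a_tidal)^(1/3)
d = (2 × 6.674×10⁻¹¹ × (1.99 × 10³⁰) × (2.64 × 10⁵) / (0.00956))^(1/3)
  = 1.94 × 10⁹ m

1.94 × 10⁹ m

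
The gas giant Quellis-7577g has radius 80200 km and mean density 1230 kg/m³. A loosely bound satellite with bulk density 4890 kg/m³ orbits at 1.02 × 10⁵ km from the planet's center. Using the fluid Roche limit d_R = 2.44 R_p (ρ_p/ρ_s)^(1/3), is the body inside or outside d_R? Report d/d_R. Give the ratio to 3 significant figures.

inside; d/d_R ≈ 0.826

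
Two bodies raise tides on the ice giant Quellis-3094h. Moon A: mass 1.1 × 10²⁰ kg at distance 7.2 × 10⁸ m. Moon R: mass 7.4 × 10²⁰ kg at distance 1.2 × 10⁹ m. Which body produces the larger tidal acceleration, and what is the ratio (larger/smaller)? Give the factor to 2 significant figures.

Tidal stretch scales as M/d³; compute that for each body.
Moon A: (1.1 × 10²⁰) / (7.2 × 10⁸)³ = 2.947 × 10⁻⁷
Moon R: (7.4 × 10²⁰) / (1.2 × 10⁹)³ = 4.282 × 10⁻⁷
Ratio (larger/smaller) = 1.5

Moon R, by a factor of ≈ 1.5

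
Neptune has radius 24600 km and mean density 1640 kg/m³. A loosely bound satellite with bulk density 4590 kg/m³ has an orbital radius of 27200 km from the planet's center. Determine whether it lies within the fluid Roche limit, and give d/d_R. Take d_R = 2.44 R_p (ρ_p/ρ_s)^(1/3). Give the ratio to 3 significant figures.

inside; d/d_R ≈ 0.639

d_R = 2.44 × (24600 km) × (1640/4590)^(1/3) = 42590 km
d/d_R = (27200) / (42590) = 0.639
Since d/d_R < 1, the body is inside the Roche limit.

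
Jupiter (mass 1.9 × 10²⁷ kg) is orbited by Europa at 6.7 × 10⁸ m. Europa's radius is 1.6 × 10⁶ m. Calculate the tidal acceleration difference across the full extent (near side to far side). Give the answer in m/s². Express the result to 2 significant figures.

Differencing GM/(d−r)² and GM/(d+r)² to first order in r/d gives 4GMr/d³.
Δg = 4GMr/d³
   = 4 × (6.674 × 10⁻¹¹) × (1.9 × 10²⁷) × (1.6 × 10⁶) / (6.7 × 10⁸)³
   = 2.7 × 10⁻³ m/s²

2.7 × 10⁻³ m/s²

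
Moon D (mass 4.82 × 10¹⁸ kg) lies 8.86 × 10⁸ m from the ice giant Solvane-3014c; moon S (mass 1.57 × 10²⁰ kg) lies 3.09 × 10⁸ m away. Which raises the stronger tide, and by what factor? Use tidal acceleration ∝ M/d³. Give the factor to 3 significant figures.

The tide-raising term goes as M/d³ (the gradient of a 1/d² field).
Moon D: (4.82 × 10¹⁸) / (8.86 × 10⁸)³ = 6.930 × 10⁻⁹
Moon S: (1.57 × 10²⁰) / (3.09 × 10⁸)³ = 5.321 × 10⁻⁶
Ratio (larger/smaller) = 768

Moon S, by a factor of ≈ 768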